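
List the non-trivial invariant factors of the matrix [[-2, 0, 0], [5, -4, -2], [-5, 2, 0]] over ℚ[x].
The Jordan structure of A has elementary divisors (x + 2)^2, (x + 2). Arranging the block sizes at each eigenvalue in decreasing order and taking row products gives the invariant factors.

Invariant factors (smallest first, each dividing the next): x + 2, (x + 2)^2.

Check: the last factor (x + 2)^2 is the minimal polynomial, and the product (x + 2)^3 is the characteristic polynomial.

x + 2, (x + 2)^2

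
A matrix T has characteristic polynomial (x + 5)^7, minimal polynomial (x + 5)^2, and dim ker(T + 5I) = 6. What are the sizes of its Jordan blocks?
Jordan blocks: (-5, 2), (-5, 1), (-5, 1), (-5, 1), (-5, 1), (-5, 1)

λ = -5: algebraic multiplicity 7 (exponent in χ_T), largest block size 2 (exponent in m_T), 6 blocks (geometric multiplicity). These force block sizes [2, 1, 1, 1, 1, 1].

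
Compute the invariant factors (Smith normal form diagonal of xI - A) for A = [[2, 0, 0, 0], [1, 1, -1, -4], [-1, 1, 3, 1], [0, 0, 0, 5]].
x - 2, (x - 5)(x - 2)^2

The Jordan structure of A has elementary divisors (x - 2)^2, (x - 2), (x - 5). Arranging the block sizes at each eigenvalue in decreasing order and taking row products gives the invariant factors.

Invariant factors (smallest first, each dividing the next): x - 2, (x - 5)(x - 2)^2.

Check: the last factor (x - 5)(x - 2)^2 is the minimal polynomial, and the product (x - 5)(x - 2)^3 is the characteristic polynomial.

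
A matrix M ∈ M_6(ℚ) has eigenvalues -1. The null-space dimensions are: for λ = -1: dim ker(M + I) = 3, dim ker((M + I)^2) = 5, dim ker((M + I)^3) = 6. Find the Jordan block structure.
Jordan blocks: (-1, 3), (-1, 2), (-1, 1)

λ = -1: successive nullity increments [3, 2, 1] count blocks of size ≥ k; block sizes are [3, 2, 1].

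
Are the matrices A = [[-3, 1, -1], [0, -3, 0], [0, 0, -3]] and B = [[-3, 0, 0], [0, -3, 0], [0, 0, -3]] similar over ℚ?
No.

Both have characteristic polynomial (x + 3)^3, but the minimal polynomial of A is (x + 3)^2 while the minimal polynomial of B is x + 3. The minimal polynomial is a similarity invariant, so A and B are not similar.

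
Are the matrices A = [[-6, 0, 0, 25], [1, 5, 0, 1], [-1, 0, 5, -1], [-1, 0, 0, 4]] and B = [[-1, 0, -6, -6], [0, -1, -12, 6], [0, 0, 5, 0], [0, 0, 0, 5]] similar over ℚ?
No.

Both have characteristic polynomial (x - 5)^2(x + 1)^2, but the minimal polynomial of A is (x - 5)(x + 1)^2 while the minimal polynomial of B is (x - 5)(x + 1). The minimal polynomial is a similarity invariant, so A and B are not similar.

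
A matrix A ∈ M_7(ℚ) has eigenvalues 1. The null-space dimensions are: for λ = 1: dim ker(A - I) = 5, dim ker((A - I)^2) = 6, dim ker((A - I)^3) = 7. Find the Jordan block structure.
Jordan blocks: (1, 3), (1, 1), (1, 1), (1, 1), (1, 1)

λ = 1: successive nullity increments [5, 1, 1] count blocks of size ≥ k; block sizes are [3, 1, 1, 1, 1].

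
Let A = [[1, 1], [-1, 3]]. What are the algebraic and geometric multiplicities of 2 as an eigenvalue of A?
The characteristic polynomial is (x - 2)^2, so the factor x - 2 appears with exponent 2: the algebraic multiplicity is 2.

rank(A - 2I) = 1, so the eigenspace has dimension 2 - 1 = 1: the geometric multiplicity is 1.

Since 1 < 2, A is not diagonalizable.

algebraic multiplicity 2, geometric multiplicity 1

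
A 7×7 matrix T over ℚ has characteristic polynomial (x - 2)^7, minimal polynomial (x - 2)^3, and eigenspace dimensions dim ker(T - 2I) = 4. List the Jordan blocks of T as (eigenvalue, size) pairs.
λ = 2: algebraic multiplicity 7 (exponent in χ_T), largest block size 3 (exponent in m_T), 4 blocks (geometric multiplicity). These force block sizes [3, 2, 1, 1].

Jordan blocks: (2, 3), (2, 2), (2, 1), (2, 1)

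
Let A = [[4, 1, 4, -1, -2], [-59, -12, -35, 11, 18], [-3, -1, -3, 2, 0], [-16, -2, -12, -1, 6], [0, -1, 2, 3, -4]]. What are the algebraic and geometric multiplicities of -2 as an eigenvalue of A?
algebraic multiplicity 1, geometric multiplicity 1

The characteristic polynomial is (x + 2)(x + 3)^2(x + 4)^2, so the factor x + 2 appears with exponent 1: the algebraic multiplicity is 1.

rank(A + 2I) = 4, so the eigenspace has dimension 5 - 4 = 1: the geometric multiplicity is 1.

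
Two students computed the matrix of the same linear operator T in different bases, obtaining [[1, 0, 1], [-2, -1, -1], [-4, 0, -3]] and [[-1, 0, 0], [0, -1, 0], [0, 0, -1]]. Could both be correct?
Both have characteristic polynomial (x + 1)^3, but the minimal polynomial of A is (x + 1)^2 while the minimal polynomial of B is x + 1. The minimal polynomial is a similarity invariant, so A and B are not similar.

No.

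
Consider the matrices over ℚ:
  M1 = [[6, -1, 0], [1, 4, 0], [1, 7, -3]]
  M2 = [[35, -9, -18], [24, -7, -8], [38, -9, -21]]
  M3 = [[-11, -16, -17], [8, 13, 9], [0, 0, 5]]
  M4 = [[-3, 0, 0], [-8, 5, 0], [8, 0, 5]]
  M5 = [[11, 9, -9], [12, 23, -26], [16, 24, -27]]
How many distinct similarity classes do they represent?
Characteristic polynomials: χ_{M1} = (x - 5)^2(x + 3), χ_{M2} = (x - 5)^2(x + 3), χ_{M3} = (x - 5)^2(x + 3), χ_{M4} = (x - 5)^2(x + 3), χ_{M5} = (x - 5)^2(x + 3).

{M1, M2, M3, M5}: invariant factors (x - 5)^2(x + 3).

{M4}: invariant factors x - 5, (x - 5)(x + 3).

Matrices are similar if and only if their invariant-factor lists agree; the partition into similarity classes is {M1, M2, M3, M5}, {M4}.

2 classes: {M1, M2, M3, M5}, {M4}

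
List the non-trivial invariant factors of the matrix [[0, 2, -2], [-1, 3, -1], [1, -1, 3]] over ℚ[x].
x - 2, (x - 2)^2

The Jordan structure of A has elementary divisors (x - 2)^2, (x - 2). Arranging the block sizes at each eigenvalue in decreasing order and taking row products gives the invariant factors.

Invariant factors (smallest first, each dividing the next): x - 2, (x - 2)^2.

Check: the last factor (x - 2)^2 is the minimal polynomial, and the product (x - 2)^3 is the characteristic polynomial.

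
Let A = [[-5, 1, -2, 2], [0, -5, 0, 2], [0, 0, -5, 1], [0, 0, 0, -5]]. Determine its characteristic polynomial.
χ_A(x) = (x + 5)^4

xI - A = [[x + 5, -1, 2, -2], [0, x + 5, 0, -2], [0, 0, x + 5, -1], [0, 0, 0, x + 5]].

Expanding det(xI - A) along the first row:
det(xI - A) = + (x + 5)·det([[x + 5, 0, -2], [0, x + 5, -1], [0, 0, x + 5]]) - (-1)·det([[0, 0, -2], [0, x + 5, -1], [0, 0, x + 5]]) + (2)·det([[0, x + 5, -2], [0, 0, -1], [0, 0, x + 5]]) - (-2)·det([[0, x + 5, 0], [0, 0, x + 5], [0, 0, 0]]).

Evaluating gives χ_A(x) = x^4 + 20x^3 + 150x^2 + 500x + 625 = (x + 5)^4.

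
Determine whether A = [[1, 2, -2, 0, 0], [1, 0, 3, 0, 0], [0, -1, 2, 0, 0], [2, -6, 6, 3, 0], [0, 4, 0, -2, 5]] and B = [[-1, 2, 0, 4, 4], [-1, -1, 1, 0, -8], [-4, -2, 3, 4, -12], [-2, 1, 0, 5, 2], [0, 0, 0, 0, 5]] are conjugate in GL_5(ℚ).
Two matrices over a field are similar if and only if they have the same invariant factors.

Both A and B have characteristic polynomial (x - 5)(x - 3)(x - 1)^3 and minimal polynomial (x - 5)(x - 3)(x - 1)^3. Computing further, both have invariant factors (x - 5)(x - 3)(x - 1)^3. Hence A and B are similar.

Yes.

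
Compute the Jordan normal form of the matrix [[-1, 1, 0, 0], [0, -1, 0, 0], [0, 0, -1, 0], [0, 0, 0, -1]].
The characteristic polynomial is det(xI - A) = (x + 1)^4, so the eigenvalues are -1 (algebraic multiplicity 4).

For λ = -1: rank(A + I) = 1, rank((A + I)^2) = 0. The eigenspace has dimension 4 - 1 = 3, so there are 3 Jordan blocks; the rank sequence gives block sizes [2, 1, 1].

Assembling the blocks gives the Jordan form J above.

J = [[-1, 1, 0, 0], [0, -1, 0, 0], [0, 0, -1, 0], [0, 0, 0, -1]]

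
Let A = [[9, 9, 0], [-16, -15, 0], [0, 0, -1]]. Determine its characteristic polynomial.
xI - A = [[x - 9, -9, 0], [16, x + 15, 0], [0, 0, x + 1]].

Expanding det(xI - A) along the first row:
det(xI - A) = + (x - 9)·det([[x + 15, 0], [0, x + 1]]) - (-9)·det([[16, 0], [0, x + 1]]) + (0)·det([[16, x + 15], [0, 0]]).

Evaluating gives χ_A(x) = x^3 + 7x^2 + 15x + 9 = (x + 1)(x + 3)^2.

χ_A(x) = (x + 1)(x + 3)^2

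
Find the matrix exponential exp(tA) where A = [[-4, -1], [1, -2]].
e^{tA} = [[(1 - t)*e^{-3*t}, -t*e^{-3*t}], [t*e^{-3*t}, (t + 1)*e^{-3*t}]]

A has Jordan form J = [[-3, 1], [0, -3]] with A = PJP^{-1}, so e^{tA} = P e^{tJ} P^{-1}.

For a Jordan block J_k(λ), e^{tJ_k(λ)} = e^{λt} · (I + tN + t^2 N^2/2! + ... + t^{k-1} N^{k-1}/(k-1)!) where N is the nilpotent superdiagonal part.

Assembling the blocks and conjugating back gives the entries of e^{tA} as shown above.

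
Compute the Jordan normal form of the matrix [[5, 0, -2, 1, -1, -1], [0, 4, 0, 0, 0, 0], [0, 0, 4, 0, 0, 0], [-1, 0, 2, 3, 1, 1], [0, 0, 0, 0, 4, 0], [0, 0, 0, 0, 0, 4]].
J = [[4, 1, 0, 0, 0, 0], [0, 4, 0, 0, 0, 0], [0, 0, 4, 0, 0, 0], [0, 0, 0, 4, 0, 0], [0, 0, 0, 0, 4, 0], [0, 0, 0, 0, 0, 4]]

The characteristic polynomial is det(xI - A) = (x - 4)^6, so the eigenvalues are 4 (algebraic multiplicity 6).

For λ = 4: rank(A - 4I) = 1, rank((A - 4I)^2) = 0. The eigenspace has dimension 6 - 1 = 5, so there are 5 Jordan blocks; the rank sequence gives block sizes [2, 1, 1, 1, 1].

Assembling the blocks gives the Jordan form J above.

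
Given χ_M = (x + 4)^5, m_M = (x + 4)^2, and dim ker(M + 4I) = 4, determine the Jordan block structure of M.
λ = -4: algebraic multiplicity 5 (exponent in χ_M), largest block size 2 (exponent in m_M), 4 blocks (geometric multiplicity). These force block sizes [2, 1, 1, 1].

Jordan blocks: (-4, 2), (-4, 1), (-4, 1), (-4, 1)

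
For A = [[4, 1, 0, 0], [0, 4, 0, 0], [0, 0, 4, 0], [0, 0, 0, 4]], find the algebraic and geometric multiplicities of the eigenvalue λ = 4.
The characteristic polynomial is (x - 4)^4, so the factor x - 4 appears with exponent 4: the algebraic multiplicity is 4.

rank(A - 4I) = 1, so the eigenspace has dimension 4 - 1 = 3: the geometric multiplicity is 3.

Since 3 < 4, A is not diagonalizable.

algebraic multiplicity 4, geometric multiplicity 3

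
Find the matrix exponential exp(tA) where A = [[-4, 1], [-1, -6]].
A has Jordan form J = [[-5, 1], [0, -5]] with A = PJP^{-1}, so e^{tA} = P e^{tJ} P^{-1}.

For a Jordan block J_k(λ), e^{tJ_k(λ)} = e^{λt} · (I + tN + t^2 N^2/2! + ... + t^{k-1} N^{k-1}/(k-1)!) where N is the nilpotent superdiagonal part.

Assembling the blocks and conjugating back gives the entries of e^{tA} as shown above.

e^{tA} = [[(t + 1)*e^{-5*t}, t*e^{-5*t}], [-t*e^{-5*t}, (1 - t)*e^{-5*t}]]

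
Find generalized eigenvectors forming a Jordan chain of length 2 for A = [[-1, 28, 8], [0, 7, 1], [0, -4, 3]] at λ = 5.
v_1 = [[1, 0, 1]]^T, v_2 = [[2, 1, -2]]^T

We seek v_1 ∈ ker((A - 5I)^2) \ ker(A - 5I), then set v_{i+1} = (A - 5I) v_i.

One such chain is v_1 = [[1, 0, 1]]^T, v_2 = [[2, 1, -2]]^T. Check: (A - 5I) v_2 = [[0, 0, 0]]^T = 0.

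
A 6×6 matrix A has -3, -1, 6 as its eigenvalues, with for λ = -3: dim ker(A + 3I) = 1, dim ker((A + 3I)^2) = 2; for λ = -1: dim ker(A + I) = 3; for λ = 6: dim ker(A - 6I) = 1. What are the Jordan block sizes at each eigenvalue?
Jordan blocks: (-3, 2), (-1, 1), (-1, 1), (-1, 1), (6, 1)

λ = -3: successive nullity increments [1, 1] count blocks of size ≥ k; block sizes are [2].
λ = -1: successive nullity increments [3] count blocks of size ≥ k; block sizes are [1, 1, 1].
λ = 6: successive nullity increments [1] count blocks of size ≥ k; block sizes are [1].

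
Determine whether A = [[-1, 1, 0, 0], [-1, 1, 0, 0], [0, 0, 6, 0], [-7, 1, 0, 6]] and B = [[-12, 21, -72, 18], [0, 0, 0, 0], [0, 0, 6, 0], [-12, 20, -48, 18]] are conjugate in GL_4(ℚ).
Two matrices over a field are similar if and only if they have the same invariant factors.

Both A and B have characteristic polynomial x^2(x - 6)^2 and minimal polynomial x^2(x - 6). Computing further, both have invariant factors x - 6, x^2(x - 6). Hence A and B are similar.

Yes.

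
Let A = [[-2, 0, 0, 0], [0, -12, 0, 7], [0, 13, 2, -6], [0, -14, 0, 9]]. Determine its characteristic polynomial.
χ_A(x) = (x - 2)^2(x + 2)(x + 5)

xI - A = [[x + 2, 0, 0, 0], [0, x + 12, 0, -7], [0, -13, x - 2, 6], [0, 14, 0, x - 9]].

Expanding det(xI - A) along the first row:
det(xI - A) = + (x + 2)·det([[x + 12, 0, -7], [-13, x - 2, 6], [14, 0, x - 9]]) - (0)·det([[0, 0, -7], [0, x - 2, 6], [0, 0, x - 9]]) + (0)·det([[0, x + 12, -7], [0, -13, 6], [0, 14, x - 9]]) - (0)·det([[0, x + 12, 0], [0, -13, x - 2], [0, 14, 0]]).

Evaluating gives χ_A(x) = x^4 + 3x^3 - 14x^2 - 12x + 40 = (x - 2)^2(x + 2)(x + 5).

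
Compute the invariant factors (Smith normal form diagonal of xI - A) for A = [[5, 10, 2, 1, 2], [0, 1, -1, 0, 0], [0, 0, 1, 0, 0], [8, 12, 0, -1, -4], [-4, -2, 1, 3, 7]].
x - 1, (x - 5)^2(x - 1)^2

The Jordan structure of A has elementary divisors (x - 1)^2, (x - 1), (x - 5)^2. Arranging the block sizes at each eigenvalue in decreasing order and taking row products gives the invariant factors.

Invariant factors (smallest first, each dividing the next): x - 1, (x - 5)^2(x - 1)^2.

Check: the last factor (x - 5)^2(x - 1)^2 is the minimal polynomial, and the product (x - 5)^2(x - 1)^3 is the characteristic polynomial.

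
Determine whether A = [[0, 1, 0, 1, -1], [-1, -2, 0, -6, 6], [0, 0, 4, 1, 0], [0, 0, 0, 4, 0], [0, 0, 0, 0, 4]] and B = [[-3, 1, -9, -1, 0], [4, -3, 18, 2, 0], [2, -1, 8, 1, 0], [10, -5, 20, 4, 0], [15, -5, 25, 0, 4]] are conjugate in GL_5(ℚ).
No.

Both have characteristic polynomial (x - 4)^3(x + 1)^2, but the minimal polynomial of A is (x - 4)^2(x + 1)^2 while the minimal polynomial of B is (x - 4)^2(x + 1). The minimal polynomial is a similarity invariant, so A and B are not similar.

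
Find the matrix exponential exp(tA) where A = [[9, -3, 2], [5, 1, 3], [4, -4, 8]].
A has Jordan form J = [[6, 1, 0], [0, 6, 1], [0, 0, 6]] with A = PJP^{-1}, so e^{tA} = P e^{tJ} P^{-1}.

For a Jordan block J_k(λ), e^{tJ_k(λ)} = e^{λt} · (I + tN + t^2 N^2/2! + ... + t^{k-1} N^{k-1}/(k-1)!) where N is the nilpotent superdiagonal part.

Assembling the blocks and conjugating back gives the entries of e^{tA} as shown above.

e^{tA} = [[(t^2 + 3*t + 1)*e^{6*t}, t*(-t - 3)*e^{6*t}, t*(t + 4)*e^{6*t}/2], [t*(t + 5)*e^{6*t}, (-t^2 - 5*t + 1)*e^{6*t}, t*(t + 6)*e^{6*t}/2], [4*t*e^{6*t}, -4*t*e^{6*t}, (2*t + 1)*e^{6*t}]]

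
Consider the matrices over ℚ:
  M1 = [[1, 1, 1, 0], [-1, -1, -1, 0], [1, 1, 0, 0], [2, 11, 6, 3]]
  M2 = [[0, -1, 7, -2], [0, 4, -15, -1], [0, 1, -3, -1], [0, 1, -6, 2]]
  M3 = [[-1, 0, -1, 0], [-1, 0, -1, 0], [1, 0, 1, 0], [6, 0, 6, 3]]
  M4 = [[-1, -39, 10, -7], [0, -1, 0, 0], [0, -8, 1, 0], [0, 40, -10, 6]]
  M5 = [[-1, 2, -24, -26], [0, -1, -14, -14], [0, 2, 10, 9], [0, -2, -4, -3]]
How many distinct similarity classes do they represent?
Characteristic polynomials: χ_{M1} = x^3(x - 3), χ_{M2} = x^3(x - 3), χ_{M3} = x^3(x - 3), χ_{M4} = (x - 6)(x - 1)(x + 1)^2, χ_{M5} = (x - 6)(x - 1)(x + 1)^2.

{M1, M2}: invariant factors x^3(x - 3).

{M3}: invariant factors x, x^2(x - 3).

{M4}: invariant factors (x - 6)(x - 1)(x + 1)^2.

{M5}: invariant factors x + 1, (x - 6)(x - 1)(x + 1).

Matrices are similar if and only if their invariant-factor lists agree; the partition into similarity classes is {M1, M2}, {M3}, {M4}, {M5}.

4 classes: {M1, M2}, {M3}, {M4}, {M5}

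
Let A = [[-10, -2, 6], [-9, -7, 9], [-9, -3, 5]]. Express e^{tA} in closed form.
e^{tA} = [[(1 - 6*t)*e^{-4*t}, -2*t*e^{-4*t}, 6*t*e^{-4*t}], [-9*t*e^{-4*t}, (1 - 3*t)*e^{-4*t}, 9*t*e^{-4*t}], [-9*t*e^{-4*t}, -3*t*e^{-4*t}, (9*t + 1)*e^{-4*t}]]

A has Jordan form J = [[-4, 1, 0], [0, -4, 0], [0, 0, -4]] with A = PJP^{-1}, so e^{tA} = P e^{tJ} P^{-1}.

For a Jordan block J_k(λ), e^{tJ_k(λ)} = e^{λt} · (I + tN + t^2 N^2/2! + ... + t^{k-1} N^{k-1}/(k-1)!) where N is the nilpotent superdiagonal part.

Assembling the blocks and conjugating back gives the entries of e^{tA} as shown above.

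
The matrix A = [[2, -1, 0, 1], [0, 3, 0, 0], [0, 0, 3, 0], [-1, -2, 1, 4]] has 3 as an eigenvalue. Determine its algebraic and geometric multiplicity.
algebraic multiplicity 4, geometric multiplicity 2

The characteristic polynomial is (x - 3)^4, so the factor x - 3 appears with exponent 4: the algebraic multiplicity is 4.

rank(A - 3I) = 2, so the eigenspace has dimension 4 - 2 = 2: the geometric multiplicity is 2.

Since 2 < 4, A is not diagonalizable.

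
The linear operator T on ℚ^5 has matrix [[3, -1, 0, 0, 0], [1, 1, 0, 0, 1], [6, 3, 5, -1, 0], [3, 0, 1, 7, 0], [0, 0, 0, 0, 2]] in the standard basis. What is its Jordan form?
The characteristic polynomial is det(xI - A) = (x - 6)^2(x - 2)^3, so the eigenvalues are 2 (algebraic multiplicity 3), 6 (algebraic multiplicity 2).

For λ = 2: rank(A - 2I) = 4, rank((A - 2I)^2) = 3, rank((A - 2I)^3) = 2. The eigenspace has dimension 5 - 4 = 1, so there is 1 Jordan block; the rank sequence gives block sizes [3].

For λ = 6: rank(A - 6I) = 4, rank((A - 6I)^2) = 3. The eigenspace has dimension 5 - 4 = 1, so there is 1 Jordan block; the rank sequence gives block sizes [2].

Assembling the blocks gives the Jordan form J above.

J = [[2, 1, 0, 0, 0], [0, 2, 1, 0, 0], [0, 0, 2, 0, 0], [0, 0, 0, 6, 1], [0, 0, 0, 0, 6]]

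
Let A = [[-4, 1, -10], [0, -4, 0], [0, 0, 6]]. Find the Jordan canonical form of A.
J = [[-4, 1, 0], [0, -4, 0], [0, 0, 6]]

The characteristic polynomial is det(xI - A) = (x - 6)(x + 4)^2, so the eigenvalues are -4 (algebraic multiplicity 2), 6 (algebraic multiplicity 1).

For λ = -4: rank(A + 4I) = 2, rank((A + 4I)^2) = 1. The eigenspace has dimension 3 - 2 = 1, so there is 1 Jordan block; the rank sequence gives block sizes [2].

For λ = 6: algebraic multiplicity 1 gives one 1×1 block.

Assembling the blocks gives the Jordan form J above.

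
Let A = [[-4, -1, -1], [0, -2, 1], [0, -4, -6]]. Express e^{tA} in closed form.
A has Jordan form J = [[-4, 1, 0], [0, -4, 1], [0, 0, -4]] with A = PJP^{-1}, so e^{tA} = P e^{tJ} P^{-1}.

For a Jordan block J_k(λ), e^{tJ_k(λ)} = e^{λt} · (I + tN + t^2 N^2/2! + ... + t^{k-1} N^{k-1}/(k-1)!) where N is the nilpotent superdiagonal part.

Assembling the blocks and conjugating back gives the entries of e^{tA} as shown above.

e^{tA} = [[e^{-4*t}, t*(t - 1)*e^{-4*t}, t*(t - 2)*e^{-4*t}/2], [0, (2*t + 1)*e^{-4*t}, t*e^{-4*t}], [0, -4*t*e^{-4*t}, (1 - 2*t)*e^{-4*t}]]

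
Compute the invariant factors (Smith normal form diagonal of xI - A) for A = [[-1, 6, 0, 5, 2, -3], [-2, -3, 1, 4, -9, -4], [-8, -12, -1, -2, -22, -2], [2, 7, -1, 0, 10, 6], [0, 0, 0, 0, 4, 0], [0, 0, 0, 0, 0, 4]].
x - 4, (x - 4)^2(x + 3)^3

The Jordan structure of A has elementary divisors (x + 3)^3, (x - 4)^2, (x - 4). Arranging the block sizes at each eigenvalue in decreasing order and taking row products gives the invariant factors.

Invariant factors (smallest first, each dividing the next): x - 4, (x - 4)^2(x + 3)^3.

Check: the last factor (x - 4)^2(x + 3)^3 is the minimal polynomial, and the product (x - 4)^3(x + 3)^3 is the characteristic polynomial.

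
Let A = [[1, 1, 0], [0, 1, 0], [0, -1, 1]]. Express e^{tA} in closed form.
A has Jordan form J = [[1, 1, 0], [0, 1, 0], [0, 0, 1]] with A = PJP^{-1}, so e^{tA} = P e^{tJ} P^{-1}.

For a Jordan block J_k(λ), e^{tJ_k(λ)} = e^{λt} · (I + tN + t^2 N^2/2! + ... + t^{k-1} N^{k-1}/(k-1)!) where N is the nilpotent superdiagonal part.

Assembling the blocks and conjugating back gives the entries of e^{tA} as shown above.

e^{tA} = [[e^{t}, t*e^{t}, 0], [0, e^{t}, 0], [0, -t*e^{t}, e^{t}]]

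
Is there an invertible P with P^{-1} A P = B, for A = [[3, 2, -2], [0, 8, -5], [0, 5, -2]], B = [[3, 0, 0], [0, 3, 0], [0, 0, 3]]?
No.

Both have characteristic polynomial (x - 3)^3, but the minimal polynomial of A is (x - 3)^2 while the minimal polynomial of B is x - 3. The minimal polynomial is a similarity invariant, so A and B are not similar.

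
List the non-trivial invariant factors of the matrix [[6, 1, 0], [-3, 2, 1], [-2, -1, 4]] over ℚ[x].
(x - 4)^3

The Jordan structure of A has elementary divisors (x - 4)^3. Arranging the block sizes at each eigenvalue in decreasing order and taking row products gives the invariant factors.

Invariant factors (smallest first, each dividing the next): (x - 4)^3.

Check: the last factor (x - 4)^3 is the minimal polynomial, and the product (x - 4)^3 is the characteristic polynomial.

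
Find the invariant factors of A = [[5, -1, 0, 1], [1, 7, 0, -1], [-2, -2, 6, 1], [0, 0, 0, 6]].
The Jordan structure of A has elementary divisors (x - 6)^2, (x - 6)^2. Arranging the block sizes at each eigenvalue in decreasing order and taking row products gives the invariant factors.

Invariant factors (smallest first, each dividing the next): (x - 6)^2, (x - 6)^2.

Check: the last factor (x - 6)^2 is the minimal polynomial, and the product (x - 6)^4 is the characteristic polynomial.

(x - 6)^2, (x - 6)^2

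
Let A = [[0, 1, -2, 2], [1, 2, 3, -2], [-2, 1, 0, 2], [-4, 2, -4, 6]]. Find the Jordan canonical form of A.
J = [[2, 1, 0, 0], [0, 2, 1, 0], [0, 0, 2, 0], [0, 0, 0, 2]]

The characteristic polynomial is det(xI - A) = (x - 2)^4, so the eigenvalues are 2 (algebraic multiplicity 4).

For λ = 2: rank(A - 2I) = 2, rank((A - 2I)^2) = 1, rank((A - 2I)^3) = 0. The eigenspace has dimension 4 - 2 = 2, so there are 2 Jordan blocks; the rank sequence gives block sizes [3, 1].

Assembling the blocks gives the Jordan form J above.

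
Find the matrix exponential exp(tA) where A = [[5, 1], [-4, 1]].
A has Jordan form J = [[3, 1], [0, 3]] with A = PJP^{-1}, so e^{tA} = P e^{tJ} P^{-1}.

For a Jordan block J_k(λ), e^{tJ_k(λ)} = e^{λt} · (I + tN + t^2 N^2/2! + ... + t^{k-1} N^{k-1}/(k-1)!) where N is the nilpotent superdiagonal part.

Assembling the blocks and conjugating back gives the entries of e^{tA} as shown above.

e^{tA} = [[(2*t + 1)*e^{3*t}, t*e^{3*t}], [-4*t*e^{3*t}, (1 - 2*t)*e^{3*t}]]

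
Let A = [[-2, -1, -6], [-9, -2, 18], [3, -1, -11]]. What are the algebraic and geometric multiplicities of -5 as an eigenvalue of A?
algebraic multiplicity 3, geometric multiplicity 2

The characteristic polynomial is (x + 5)^3, so the factor x + 5 appears with exponent 3: the algebraic multiplicity is 3.

rank(A + 5I) = 1, so the eigenspace has dimension 3 - 1 = 2: the geometric multiplicity is 2.

Since 2 < 3, A is not diagonalizable.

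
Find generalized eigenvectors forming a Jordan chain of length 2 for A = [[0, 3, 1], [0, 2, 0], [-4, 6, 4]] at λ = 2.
We seek v_1 ∈ ker((A - 2I)^2) \ ker(A - 2I), then set v_{i+1} = (A - 2I) v_i.

One such chain is v_1 = [[1, 1, 0]]^T, v_2 = [[1, 0, 2]]^T. Check: (A - 2I) v_2 = [[0, 0, 0]]^T = 0.

v_1 = [[1, 1, 0]]^T, v_2 = [[1, 0, 2]]^T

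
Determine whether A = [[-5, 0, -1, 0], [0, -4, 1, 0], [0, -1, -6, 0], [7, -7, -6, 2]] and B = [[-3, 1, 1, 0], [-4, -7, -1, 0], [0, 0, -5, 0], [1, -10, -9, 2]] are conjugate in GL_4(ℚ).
Two matrices over a field are similar if and only if they have the same invariant factors.

Both A and B have characteristic polynomial (x - 2)(x + 5)^3 and minimal polynomial (x - 2)(x + 5)^3. Computing further, both have invariant factors (x - 2)(x + 5)^3. Hence A and B are similar.

Yes.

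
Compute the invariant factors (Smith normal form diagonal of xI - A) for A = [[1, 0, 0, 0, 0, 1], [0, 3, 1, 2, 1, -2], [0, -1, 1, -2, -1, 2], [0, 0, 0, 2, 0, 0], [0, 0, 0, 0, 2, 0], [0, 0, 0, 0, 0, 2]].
The Jordan structure of A has elementary divisors (x - 1), (x - 2)^2, (x - 2), (x - 2), (x - 2). Arranging the block sizes at each eigenvalue in decreasing order and taking row products gives the invariant factors.

Invariant factors (smallest first, each dividing the next): x - 2, x - 2, x - 2, (x - 2)^2(x - 1).

Check: the last factor (x - 2)^2(x - 1) is the minimal polynomial, and the product (x - 2)^5(x - 1) is the characteristic polynomial.

x - 2, x - 2, x - 2, (x - 2)^2(x - 1)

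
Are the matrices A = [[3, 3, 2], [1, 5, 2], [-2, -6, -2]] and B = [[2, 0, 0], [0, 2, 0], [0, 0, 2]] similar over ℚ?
Both have characteristic polynomial (x - 2)^3, but the minimal polynomial of A is (x - 2)^2 while the minimal polynomial of B is x - 2. The minimal polynomial is a similarity invariant, so A and B are not similar.

No.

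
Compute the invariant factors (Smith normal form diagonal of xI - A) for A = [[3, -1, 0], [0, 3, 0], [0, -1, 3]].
The Jordan structure of A has elementary divisors (x - 3)^2, (x - 3). Arranging the block sizes at each eigenvalue in decreasing order and taking row products gives the invariant factors.

Invariant factors (smallest first, each dividing the next): x - 3, (x - 3)^2.

Check: the last factor (x - 3)^2 is the minimal polynomial, and the product (x - 3)^3 is the characteristic polynomial.

x - 3, (x - 3)^2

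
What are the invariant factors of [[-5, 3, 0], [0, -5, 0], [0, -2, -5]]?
The Jordan structure of A has elementary divisors (x + 5)^2, (x + 5). Arranging the block sizes at each eigenvalue in decreasing order and taking row products gives the invariant factors.

Invariant factors (smallest first, each dividing the next): x + 5, (x + 5)^2.

Check: the last factor (x + 5)^2 is the minimal polynomial, and the product (x + 5)^3 is the characteristic polynomial.

x + 5, (x + 5)^2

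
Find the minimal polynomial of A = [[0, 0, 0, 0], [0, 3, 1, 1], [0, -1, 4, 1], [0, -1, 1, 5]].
The characteristic polynomial factors as x(x - 4)^3. The minimal polynomial is ∏(x - λ)^{k_λ} where k_λ is the size of the largest Jordan block at λ.

For λ = 0: rank(A) = 3, and the largest Jordan block has size 1 (the smallest k with rank(A^k) = rank(A^(k+1))).
For λ = 4: rank(A - 4I) = 3, and the largest Jordan block has size 3 (the smallest k with rank((A - 4I)^k) = rank((A - 4I)^(k+1))).

So m_A(x) = x(x - 4)^3.

m_A(x) = x(x - 4)^3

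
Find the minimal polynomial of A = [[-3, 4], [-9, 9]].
The characteristic polynomial factors as (x - 3)^2. The minimal polynomial is ∏(x - λ)^{k_λ} where k_λ is the size of the largest Jordan block at λ.

For λ = 3: rank(A - 3I) = 1, and the largest Jordan block has size 2 (the smallest k with rank((A - 3I)^k) = rank((A - 3I)^(k+1))).

So m_A(x) = (x - 3)^2.

m_A(x) = (x - 3)^2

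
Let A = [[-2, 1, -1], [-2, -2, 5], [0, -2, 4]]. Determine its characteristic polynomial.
χ_A(x) = x^3

xI - A = [[x + 2, -1, 1], [2, x + 2, -5], [0, 2, x - 4]].

Expanding det(xI - A) along the first row:
det(xI - A) = + (x + 2)·det([[x + 2, -5], [2, x - 4]]) - (-1)·det([[2, -5], [0, x - 4]]) + (1)·det([[2, x + 2], [0, 2]]).

Evaluating gives χ_A(x) = x^3.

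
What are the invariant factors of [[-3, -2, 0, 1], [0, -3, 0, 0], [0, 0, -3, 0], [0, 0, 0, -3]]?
x + 3, x + 3, (x + 3)^2

The Jordan structure of A has elementary divisors (x + 3)^2, (x + 3), (x + 3). Arranging the block sizes at each eigenvalue in decreasing order and taking row products gives the invariant factors.

Invariant factors (smallest first, each dividing the next): x + 3, x + 3, (x + 3)^2.

Check: the last factor (x + 3)^2 is the minimal polynomial, and the product (x + 3)^4 is the characteristic polynomial.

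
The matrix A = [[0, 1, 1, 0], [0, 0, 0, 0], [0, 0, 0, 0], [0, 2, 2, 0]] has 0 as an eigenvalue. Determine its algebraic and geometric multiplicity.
algebraic multiplicity 4, geometric multiplicity 3

The characteristic polynomial is x^4, so the factor x appears with exponent 4: the algebraic multiplicity is 4.

rank(A) = 1, so the eigenspace has dimension 4 - 1 = 3: the geometric multiplicity is 3.

Since 3 < 4, A is not diagonalizable.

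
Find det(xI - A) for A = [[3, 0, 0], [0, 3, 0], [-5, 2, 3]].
xI - A = [[x - 3, 0, 0], [0, x - 3, 0], [5, -2, x - 3]].

Expanding det(xI - A) along the first row:
det(xI - A) = + (x - 3)·det([[x - 3, 0], [-2, x - 3]]) - (0)·det([[0, 0], [5, x - 3]]) + (0)·det([[0, x - 3], [5, -2]]).

Evaluating gives χ_A(x) = x^3 - 9x^2 + 27x - 27 = (x - 3)^3.

χ_A(x) = (x - 3)^3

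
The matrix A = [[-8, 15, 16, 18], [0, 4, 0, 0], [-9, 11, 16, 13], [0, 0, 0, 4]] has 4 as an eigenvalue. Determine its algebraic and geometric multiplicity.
algebraic multiplicity 4, geometric multiplicity 2

The characteristic polynomial is (x - 4)^4, so the factor x - 4 appears with exponent 4: the algebraic multiplicity is 4.

rank(A - 4I) = 2, so the eigenspace has dimension 4 - 2 = 2: the geometric multiplicity is 2.

Since 2 < 4, A is not diagonalizable.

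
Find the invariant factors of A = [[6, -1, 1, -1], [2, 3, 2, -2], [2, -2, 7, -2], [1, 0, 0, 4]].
x - 5, (x - 5)^3

The Jordan structure of A has elementary divisors (x - 5)^3, (x - 5). Arranging the block sizes at each eigenvalue in decreasing order and taking row products gives the invariant factors.

Invariant factors (smallest first, each dividing the next): x - 5, (x - 5)^3.

Check: the last factor (x - 5)^3 is the minimal polynomial, and the product (x - 5)^4 is the characteristic polynomial.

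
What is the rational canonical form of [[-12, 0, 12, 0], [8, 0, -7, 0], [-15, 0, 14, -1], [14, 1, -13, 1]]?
The invariant factors of A (the non-unit diagonal entries of the Smith normal form of xI - A over ℚ[x]) are (x - 3)(x^3 + x - 4), each dividing the next. The characteristic polynomial is their product, (x - 3)(x^3 + x - 4).

The rational canonical form is the block-diagonal matrix of companion matrices C(f_i):
R = [[0, 0, 0, -12], [1, 0, 0, 7], [0, 1, 0, -1], [0, 0, 1, 3]].

Note the characteristic polynomial does not split into linear factors over ℚ, so A has no Jordan form over ℚ; the rational canonical form exists over any field.

R = [[0, 0, 0, -12], [1, 0, 0, 7], [0, 1, 0, -1], [0, 0, 1, 3]]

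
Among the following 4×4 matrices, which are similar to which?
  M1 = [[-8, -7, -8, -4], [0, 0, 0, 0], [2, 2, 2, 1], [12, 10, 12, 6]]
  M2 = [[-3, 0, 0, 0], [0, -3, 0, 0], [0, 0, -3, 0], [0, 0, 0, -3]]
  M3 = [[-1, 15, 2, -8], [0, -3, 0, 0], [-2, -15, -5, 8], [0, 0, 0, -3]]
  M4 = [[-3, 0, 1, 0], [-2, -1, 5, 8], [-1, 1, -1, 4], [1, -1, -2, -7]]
4 classes: {M1}, {M2}, {M3}, {M4}

Characteristic polynomials: χ_{M1} = x^4, χ_{M2} = (x + 3)^4, χ_{M3} = (x + 3)^4, χ_{M4} = (x + 3)^4.

{M1}: invariant factors x^2, x^2.

{M2}: invariant factors x + 3, x + 3, x + 3, x + 3.

{M3}: invariant factors x + 3, x + 3, (x + 3)^2.

{M4}: invariant factors x + 3, (x + 3)^3.

Matrices are similar if and only if their invariant-factor lists agree; the partition into similarity classes is {M1}, {M2}, {M3}, {M4}.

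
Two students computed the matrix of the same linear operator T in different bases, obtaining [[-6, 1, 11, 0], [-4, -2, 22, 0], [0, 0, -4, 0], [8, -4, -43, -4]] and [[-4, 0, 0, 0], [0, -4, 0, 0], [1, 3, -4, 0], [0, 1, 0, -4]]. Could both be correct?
Two matrices over a field are similar if and only if they have the same invariant factors.

Both A and B have characteristic polynomial (x + 4)^4 and minimal polynomial (x + 4)^2. Computing further, both have invariant factors (x + 4)^2, (x + 4)^2. Hence A and B are similar.

Yes.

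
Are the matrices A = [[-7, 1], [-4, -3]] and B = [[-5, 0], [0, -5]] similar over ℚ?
No.

Both have characteristic polynomial (x + 5)^2, but the minimal polynomial of A is (x + 5)^2 while the minimal polynomial of B is x + 5. The minimal polynomial is a similarity invariant, so A and B are not similar.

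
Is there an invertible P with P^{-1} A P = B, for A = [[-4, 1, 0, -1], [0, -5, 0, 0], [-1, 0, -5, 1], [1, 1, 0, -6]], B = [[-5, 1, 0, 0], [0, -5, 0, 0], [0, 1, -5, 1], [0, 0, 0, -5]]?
Two matrices over a field are similar if and only if they have the same invariant factors.

Both A and B have characteristic polynomial (x + 5)^4 and minimal polynomial (x + 5)^2. Computing further, both have invariant factors (x + 5)^2, (x + 5)^2. Hence A and B are similar.

Yes.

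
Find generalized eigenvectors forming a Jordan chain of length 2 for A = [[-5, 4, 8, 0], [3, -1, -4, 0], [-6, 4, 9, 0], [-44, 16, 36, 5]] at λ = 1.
We seek v_1 ∈ ker((A - I)^2) \ ker(A - I), then set v_{i+1} = (A - I) v_i.

One such chain is v_1 = [[1, -2, 2, 3]]^T, v_2 = [[2, -1, 2, 8]]^T. Check: (A - I) v_2 = [[0, 0, 0, 0]]^T = 0.

v_1 = [[1, -2, 2, 3]]^T, v_2 = [[2, -1, 2, 8]]^T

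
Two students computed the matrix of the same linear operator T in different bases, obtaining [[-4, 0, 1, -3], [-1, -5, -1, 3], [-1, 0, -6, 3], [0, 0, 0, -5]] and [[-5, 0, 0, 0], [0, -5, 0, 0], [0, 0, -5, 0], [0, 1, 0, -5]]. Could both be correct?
Two matrices over a field are similar if and only if they have the same invariant factors.

Both A and B have characteristic polynomial (x + 5)^4 and minimal polynomial (x + 5)^2. Computing further, both have invariant factors x + 5, x + 5, (x + 5)^2. Hence A and B are similar.

Yes.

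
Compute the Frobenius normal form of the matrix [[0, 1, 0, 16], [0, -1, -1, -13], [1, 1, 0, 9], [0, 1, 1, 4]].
R = [[0, 0, 0, -9], [1, 0, 0, 6], [0, 1, 0, -1], [0, 0, 1, 3]]

The invariant factors of A (the non-unit diagonal entries of the Smith normal form of xI - A over ℚ[x]) are (x - 3)(x^3 + x - 3), each dividing the next. The characteristic polynomial is their product, (x - 3)(x^3 + x - 3).

The rational canonical form is the block-diagonal matrix of companion matrices C(f_i):
R = [[0, 0, 0, -9], [1, 0, 0, 6], [0, 1, 0, -1], [0, 0, 1, 3]].

Note the characteristic polynomial does not split into linear factors over ℚ, so A has no Jordan form over ℚ; the rational canonical form exists over any field.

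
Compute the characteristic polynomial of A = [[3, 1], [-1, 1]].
xI - A = [[x - 3, -1], [1, x - 1]].

Expanding det(xI - A) along the first row:
det(xI - A) = + (x - 3)·det([[x - 1]]) - (-1)·det([[1]]).

Evaluating gives χ_A(x) = x^2 - 4x + 4 = (x - 2)^2.

χ_A(x) = (x - 2)^2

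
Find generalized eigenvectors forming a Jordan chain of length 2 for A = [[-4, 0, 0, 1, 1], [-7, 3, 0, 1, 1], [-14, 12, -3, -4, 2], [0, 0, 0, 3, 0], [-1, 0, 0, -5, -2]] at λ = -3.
v_1 = [[1, 1, 2, 0, 2]]^T, v_2 = [[1, 1, 2, 0, 1]]^T

We seek v_1 ∈ ker((A + 3I)^2) \ ker(A + 3I), then set v_{i+1} = (A + 3I) v_i.

One such chain is v_1 = [[1, 1, 2, 0, 2]]^T, v_2 = [[1, 1, 2, 0, 1]]^T. Check: (A + 3I) v_2 = [[0, 0, 0, 0, 0]]^T = 0.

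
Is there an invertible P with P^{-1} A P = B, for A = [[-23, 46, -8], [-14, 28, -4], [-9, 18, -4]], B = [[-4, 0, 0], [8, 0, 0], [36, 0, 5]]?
Yes.

Two matrices over a field are similar if and only if they have the same invariant factors.

Both A and B have characteristic polynomial x(x - 5)(x + 4) and minimal polynomial x(x - 5)(x + 4). Computing further, both have invariant factors x(x - 5)(x + 4). Hence A and B are similar.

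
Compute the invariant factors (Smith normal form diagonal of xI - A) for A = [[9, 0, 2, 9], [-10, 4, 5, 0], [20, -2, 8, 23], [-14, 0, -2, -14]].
The Jordan structure of A has elementary divisors (x + 5), (x - 4)^3. Arranging the block sizes at each eigenvalue in decreasing order and taking row products gives the invariant factors.

Invariant factors (smallest first, each dividing the next): (x - 4)^3(x + 5).

Check: the last factor (x - 4)^3(x + 5) is the minimal polynomial, and the product (x - 4)^3(x + 5) is the characteristic polynomial.

(x - 4)^3(x + 5)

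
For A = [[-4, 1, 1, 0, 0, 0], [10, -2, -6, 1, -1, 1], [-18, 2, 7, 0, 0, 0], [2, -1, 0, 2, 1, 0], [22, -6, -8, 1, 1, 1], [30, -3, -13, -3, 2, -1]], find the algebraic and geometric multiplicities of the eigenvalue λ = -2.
algebraic multiplicity 3, geometric multiplicity 1

The characteristic polynomial is (x - 5)(x - 2)^2(x + 2)^3, so the factor x + 2 appears with exponent 3: the algebraic multiplicity is 3.

rank(A + 2I) = 5, so the eigenspace has dimension 6 - 5 = 1: the geometric multiplicity is 1.

Since 1 < 3, A is not diagonalizable.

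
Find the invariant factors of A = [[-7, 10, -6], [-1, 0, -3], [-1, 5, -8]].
x + 5, (x + 5)^2

The Jordan structure of A has elementary divisors (x + 5)^2, (x + 5). Arranging the block sizes at each eigenvalue in decreasing order and taking row products gives the invariant factors.

Invariant factors (smallest first, each dividing the next): x + 5, (x + 5)^2.

Check: the last factor (x + 5)^2 is the minimal polynomial, and the product (x + 5)^3 is the characteristic polynomial.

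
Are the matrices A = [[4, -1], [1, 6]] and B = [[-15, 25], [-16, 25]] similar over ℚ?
Yes.

Two matrices over a field are similar if and only if they have the same invariant factors.

Both A and B have characteristic polynomial (x - 5)^2 and minimal polynomial (x - 5)^2. Computing further, both have invariant factors (x - 5)^2. Hence A and B are similar.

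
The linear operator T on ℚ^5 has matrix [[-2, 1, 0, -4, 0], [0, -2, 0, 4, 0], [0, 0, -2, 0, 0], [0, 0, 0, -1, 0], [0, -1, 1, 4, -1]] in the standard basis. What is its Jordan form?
J = [[-2, 1, 0, 0, 0], [0, -2, 0, 0, 0], [0, 0, -2, 0, 0], [0, 0, 0, -1, 0], [0, 0, 0, 0, -1]]

The characteristic polynomial is det(xI - A) = (x + 1)^2(x + 2)^3, so the eigenvalues are -2 (algebraic multiplicity 3), -1 (algebraic multiplicity 2).

For λ = -2: rank(A + 2I) = 3, rank((A + 2I)^2) = 2. The eigenspace has dimension 5 - 3 = 2, so there are 2 Jordan blocks; the rank sequence gives block sizes [2, 1].

For λ = -1: rank(A + I) = 3. The eigenspace has dimension 5 - 3 = 2, so there are 2 Jordan blocks; the rank sequence gives block sizes [1, 1].

Assembling the blocks gives the Jordan form J above.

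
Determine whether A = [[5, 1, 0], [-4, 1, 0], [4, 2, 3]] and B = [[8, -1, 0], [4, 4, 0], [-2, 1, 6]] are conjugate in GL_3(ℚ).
trace(A) = 9 but trace(B) = 18. The trace is a similarity invariant, so A and B are not similar.

No.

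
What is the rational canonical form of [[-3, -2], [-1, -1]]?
The invariant factors of A (the non-unit diagonal entries of the Smith normal form of xI - A over ℚ[x]) are x^2 + 4x + 1, each dividing the next. The characteristic polynomial is their product, x^2 + 4x + 1.

The rational canonical form is the block-diagonal matrix of companion matrices C(f_i):
R = [[0, -1], [1, -4]].

Note the characteristic polynomial does not split into linear factors over ℚ, so A has no Jordan form over ℚ; the rational canonical form exists over any field.

R = [[0, -1], [1, -4]]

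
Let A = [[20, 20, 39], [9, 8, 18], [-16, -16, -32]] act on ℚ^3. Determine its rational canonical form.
The invariant factors of A (the non-unit diagonal entries of the Smith normal form of xI - A over ℚ[x]) are (x - 2)(x + 2)(x + 4), each dividing the next. The characteristic polynomial is their product, (x - 2)(x + 2)(x + 4).

The rational canonical form is the block-diagonal matrix of companion matrices C(f_i):
R = [[0, 0, 16], [1, 0, 4], [0, 1, -4]].

R = [[0, 0, 16], [1, 0, 4], [0, 1, -4]]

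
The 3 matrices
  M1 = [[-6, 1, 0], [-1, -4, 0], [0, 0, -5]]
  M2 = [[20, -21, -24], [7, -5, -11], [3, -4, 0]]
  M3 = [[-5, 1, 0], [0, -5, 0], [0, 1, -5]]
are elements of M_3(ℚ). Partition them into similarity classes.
2 classes: {M1, M3}, {M2}

Characteristic polynomials: χ_{M1} = (x + 5)^3, χ_{M2} = (x - 5)^3, χ_{M3} = (x + 5)^3.

{M1, M3}: invariant factors x + 5, (x + 5)^2.

{M2}: invariant factors (x - 5)^3.

Matrices are similar if and only if their invariant-factor lists agree; the partition into similarity classes is {M1, M3}, {M2}.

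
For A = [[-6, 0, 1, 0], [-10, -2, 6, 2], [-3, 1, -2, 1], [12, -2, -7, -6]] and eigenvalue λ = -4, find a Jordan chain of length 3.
v_1 = [[0, 5, 0, -4]]^T, v_2 = [[0, 2, 1, -2]]^T, v_3 = [[1, 6, 2, -7]]^T

We seek v_1 ∈ ker((A + 4I)^3) \ ker((A + 4I)^2), then set v_{i+1} = (A + 4I) v_i.

One such chain is v_1 = [[0, 5, 0, -4]]^T, v_2 = [[0, 2, 1, -2]]^T, v_3 = [[1, 6, 2, -7]]^T. Check: (A + 4I) v_3 = [[0, 0, 0, 0]]^T = 0.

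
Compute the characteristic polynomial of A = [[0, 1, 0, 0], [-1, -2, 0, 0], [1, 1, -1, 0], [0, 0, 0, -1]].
xI - A = [[x, -1, 0, 0], [1, x + 2, 0, 0], [-1, -1, x + 1, 0], [0, 0, 0, x + 1]].

Expanding det(xI - A) along the first row:
det(xI - A) = + (x)·det([[x + 2, 0, 0], [-1, x + 1, 0], [0, 0, x + 1]]) - (-1)·det([[1, 0, 0], [-1, x + 1, 0], [0, 0, x + 1]]) + (0)·det([[1, x + 2, 0], [-1, -1, 0], [0, 0, x + 1]]) - (0)·det([[1, x + 2, 0], [-1, -1, x + 1], [0, 0, 0]]).

Evaluating gives χ_A(x) = x^4 + 4x^3 + 6x^2 + 4x + 1 = (x + 1)^4.

χ_A(x) = (x + 1)^4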